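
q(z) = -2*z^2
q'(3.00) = -12.00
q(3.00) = -18.00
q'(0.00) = 0.00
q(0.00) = 0.00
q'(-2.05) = 8.20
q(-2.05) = -8.40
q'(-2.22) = 8.88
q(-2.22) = -9.86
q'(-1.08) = 4.32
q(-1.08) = -2.33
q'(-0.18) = 0.72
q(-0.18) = -0.06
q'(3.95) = -15.80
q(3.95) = -31.20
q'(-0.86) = 3.44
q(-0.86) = -1.48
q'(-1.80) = 7.20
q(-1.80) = -6.48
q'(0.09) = -0.36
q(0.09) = -0.02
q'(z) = -4*z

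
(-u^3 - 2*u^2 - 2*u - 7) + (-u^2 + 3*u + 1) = -u^3 - 3*u^2 + u - 6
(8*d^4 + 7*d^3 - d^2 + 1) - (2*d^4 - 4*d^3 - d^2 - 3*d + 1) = 6*d^4 + 11*d^3 + 3*d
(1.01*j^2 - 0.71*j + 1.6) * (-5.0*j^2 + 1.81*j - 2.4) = -5.05*j^4 + 5.3781*j^3 - 11.7091*j^2 + 4.6*j - 3.84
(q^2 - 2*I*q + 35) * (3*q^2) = 3*q^4 - 6*I*q^3 + 105*q^2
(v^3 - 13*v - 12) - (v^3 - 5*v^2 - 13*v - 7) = 5*v^2 - 5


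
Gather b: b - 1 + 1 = b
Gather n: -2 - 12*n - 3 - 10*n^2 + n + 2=-10*n^2 - 11*n - 3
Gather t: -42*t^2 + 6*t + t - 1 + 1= -42*t^2 + 7*t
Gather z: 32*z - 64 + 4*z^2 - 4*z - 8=4*z^2 + 28*z - 72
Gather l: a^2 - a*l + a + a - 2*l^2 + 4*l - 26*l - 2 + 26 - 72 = a^2 + 2*a - 2*l^2 + l*(-a - 22) - 48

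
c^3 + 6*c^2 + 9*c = c*(c + 3)^2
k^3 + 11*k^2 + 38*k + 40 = (k + 2)*(k + 4)*(k + 5)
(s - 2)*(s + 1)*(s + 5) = s^3 + 4*s^2 - 7*s - 10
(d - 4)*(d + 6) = d^2 + 2*d - 24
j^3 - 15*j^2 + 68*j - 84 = (j - 7)*(j - 6)*(j - 2)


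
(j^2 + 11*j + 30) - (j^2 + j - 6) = 10*j + 36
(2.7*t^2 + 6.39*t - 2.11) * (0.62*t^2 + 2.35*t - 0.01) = 1.674*t^4 + 10.3068*t^3 + 13.6813*t^2 - 5.0224*t + 0.0211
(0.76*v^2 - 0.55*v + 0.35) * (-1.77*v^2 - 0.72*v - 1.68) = -1.3452*v^4 + 0.4263*v^3 - 1.5003*v^2 + 0.672*v - 0.588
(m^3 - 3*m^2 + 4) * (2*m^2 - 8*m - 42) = 2*m^5 - 14*m^4 - 18*m^3 + 134*m^2 - 32*m - 168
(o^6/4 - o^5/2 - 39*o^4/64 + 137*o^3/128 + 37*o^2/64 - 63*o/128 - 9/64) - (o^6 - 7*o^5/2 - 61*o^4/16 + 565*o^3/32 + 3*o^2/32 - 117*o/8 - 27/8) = -3*o^6/4 + 3*o^5 + 205*o^4/64 - 2123*o^3/128 + 31*o^2/64 + 1809*o/128 + 207/64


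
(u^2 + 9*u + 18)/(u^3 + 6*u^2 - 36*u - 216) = (u + 3)/(u^2 - 36)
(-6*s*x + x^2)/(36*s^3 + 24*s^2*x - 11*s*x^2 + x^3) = x/(-6*s^2 - 5*s*x + x^2)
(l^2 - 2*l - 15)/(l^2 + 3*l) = (l - 5)/l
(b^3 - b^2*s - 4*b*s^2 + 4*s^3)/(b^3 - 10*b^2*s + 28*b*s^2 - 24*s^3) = (b^2 + b*s - 2*s^2)/(b^2 - 8*b*s + 12*s^2)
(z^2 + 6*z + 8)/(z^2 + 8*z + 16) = (z + 2)/(z + 4)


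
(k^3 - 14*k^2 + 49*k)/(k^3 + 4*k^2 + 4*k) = (k^2 - 14*k + 49)/(k^2 + 4*k + 4)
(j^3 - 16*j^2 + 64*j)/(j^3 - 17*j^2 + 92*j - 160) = j*(j - 8)/(j^2 - 9*j + 20)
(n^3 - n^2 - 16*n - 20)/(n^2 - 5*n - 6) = (-n^3 + n^2 + 16*n + 20)/(-n^2 + 5*n + 6)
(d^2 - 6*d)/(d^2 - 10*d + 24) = d/(d - 4)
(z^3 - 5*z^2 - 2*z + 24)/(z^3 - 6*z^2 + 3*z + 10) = (z^3 - 5*z^2 - 2*z + 24)/(z^3 - 6*z^2 + 3*z + 10)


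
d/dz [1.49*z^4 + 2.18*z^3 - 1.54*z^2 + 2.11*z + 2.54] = 5.96*z^3 + 6.54*z^2 - 3.08*z + 2.11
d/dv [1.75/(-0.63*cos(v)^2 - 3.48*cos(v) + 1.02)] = -(2.205*cos(v) + 6.09)*sin(v)/(0.63*cos(v)^2 + 3.48*cos(v) - 1.02)^2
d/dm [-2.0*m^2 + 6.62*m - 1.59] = 6.62 - 4.0*m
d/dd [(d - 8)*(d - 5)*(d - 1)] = 3*d^2 - 28*d + 53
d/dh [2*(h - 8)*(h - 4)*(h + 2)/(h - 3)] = 2*(2*h^3 - 19*h^2 + 60*h - 88)/(h^2 - 6*h + 9)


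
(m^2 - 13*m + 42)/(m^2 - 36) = (m - 7)/(m + 6)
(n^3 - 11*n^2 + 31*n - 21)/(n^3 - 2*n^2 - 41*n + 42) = (n - 3)/(n + 6)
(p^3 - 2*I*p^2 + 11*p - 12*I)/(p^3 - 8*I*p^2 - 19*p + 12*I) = (p + 3*I)/(p - 3*I)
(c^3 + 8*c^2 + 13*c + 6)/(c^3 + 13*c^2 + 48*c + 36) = (c + 1)/(c + 6)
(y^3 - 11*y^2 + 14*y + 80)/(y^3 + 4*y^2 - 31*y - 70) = (y - 8)/(y + 7)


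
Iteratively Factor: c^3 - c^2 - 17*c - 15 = (c - 5)*(c^2 + 4*c + 3) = (c - 5)*(c + 1)*(c + 3)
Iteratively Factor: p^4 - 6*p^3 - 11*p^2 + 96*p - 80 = (p - 1)*(p^3 - 5*p^2 - 16*p + 80) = (p - 1)*(p + 4)*(p^2 - 9*p + 20) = (p - 4)*(p - 1)*(p + 4)*(p - 5)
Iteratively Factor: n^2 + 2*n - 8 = (n - 2)*(n + 4)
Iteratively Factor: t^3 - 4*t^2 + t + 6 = (t + 1)*(t^2 - 5*t + 6) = (t - 3)*(t + 1)*(t - 2)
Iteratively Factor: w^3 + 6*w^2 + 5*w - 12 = (w + 4)*(w^2 + 2*w - 3) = (w + 3)*(w + 4)*(w - 1)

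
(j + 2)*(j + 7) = j^2 + 9*j + 14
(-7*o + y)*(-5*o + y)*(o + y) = 35*o^3 + 23*o^2*y - 11*o*y^2 + y^3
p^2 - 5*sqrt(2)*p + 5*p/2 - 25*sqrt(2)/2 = (p + 5/2)*(p - 5*sqrt(2))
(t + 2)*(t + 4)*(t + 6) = t^3 + 12*t^2 + 44*t + 48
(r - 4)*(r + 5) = r^2 + r - 20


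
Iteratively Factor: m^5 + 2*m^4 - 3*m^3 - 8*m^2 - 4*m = (m - 2)*(m^4 + 4*m^3 + 5*m^2 + 2*m) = (m - 2)*(m + 1)*(m^3 + 3*m^2 + 2*m) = (m - 2)*(m + 1)^2*(m^2 + 2*m) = (m - 2)*(m + 1)^2*(m + 2)*(m)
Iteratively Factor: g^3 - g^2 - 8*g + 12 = (g - 2)*(g^2 + g - 6) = (g - 2)^2*(g + 3)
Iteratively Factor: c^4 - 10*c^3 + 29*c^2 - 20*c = (c - 5)*(c^3 - 5*c^2 + 4*c) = (c - 5)*(c - 4)*(c^2 - c) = (c - 5)*(c - 4)*(c - 1)*(c)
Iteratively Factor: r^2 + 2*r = (r)*(r + 2)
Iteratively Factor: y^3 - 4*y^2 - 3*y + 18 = (y - 3)*(y^2 - y - 6) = (y - 3)*(y + 2)*(y - 3)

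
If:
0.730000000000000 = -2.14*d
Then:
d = -0.34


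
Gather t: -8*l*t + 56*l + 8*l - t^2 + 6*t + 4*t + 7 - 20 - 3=64*l - t^2 + t*(10 - 8*l) - 16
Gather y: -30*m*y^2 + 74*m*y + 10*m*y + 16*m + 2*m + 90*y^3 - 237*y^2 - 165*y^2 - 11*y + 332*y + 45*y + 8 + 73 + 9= 18*m + 90*y^3 + y^2*(-30*m - 402) + y*(84*m + 366) + 90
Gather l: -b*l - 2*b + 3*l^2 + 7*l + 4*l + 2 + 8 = -2*b + 3*l^2 + l*(11 - b) + 10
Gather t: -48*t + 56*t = 8*t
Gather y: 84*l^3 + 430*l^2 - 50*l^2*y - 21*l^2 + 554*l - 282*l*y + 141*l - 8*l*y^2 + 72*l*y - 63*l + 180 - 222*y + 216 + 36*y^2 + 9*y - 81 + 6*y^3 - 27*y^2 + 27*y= 84*l^3 + 409*l^2 + 632*l + 6*y^3 + y^2*(9 - 8*l) + y*(-50*l^2 - 210*l - 186) + 315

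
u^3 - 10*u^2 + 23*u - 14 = (u - 7)*(u - 2)*(u - 1)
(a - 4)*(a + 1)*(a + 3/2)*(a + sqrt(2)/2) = a^4 - 3*a^3/2 + sqrt(2)*a^3/2 - 17*a^2/2 - 3*sqrt(2)*a^2/4 - 17*sqrt(2)*a/4 - 6*a - 3*sqrt(2)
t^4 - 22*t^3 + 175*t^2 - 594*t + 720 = (t - 8)*(t - 6)*(t - 5)*(t - 3)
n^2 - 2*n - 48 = (n - 8)*(n + 6)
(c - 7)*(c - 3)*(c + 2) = c^3 - 8*c^2 + c + 42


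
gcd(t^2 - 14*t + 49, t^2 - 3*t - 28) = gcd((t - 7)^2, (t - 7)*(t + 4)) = t - 7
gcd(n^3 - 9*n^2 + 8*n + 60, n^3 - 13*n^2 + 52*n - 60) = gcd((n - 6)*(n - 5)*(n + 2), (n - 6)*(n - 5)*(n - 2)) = n^2 - 11*n + 30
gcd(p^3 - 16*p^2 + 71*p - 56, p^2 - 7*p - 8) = p - 8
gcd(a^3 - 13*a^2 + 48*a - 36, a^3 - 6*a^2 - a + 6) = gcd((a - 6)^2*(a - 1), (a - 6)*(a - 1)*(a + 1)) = a^2 - 7*a + 6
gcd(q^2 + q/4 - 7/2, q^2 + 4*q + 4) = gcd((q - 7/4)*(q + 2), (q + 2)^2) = q + 2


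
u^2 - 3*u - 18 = (u - 6)*(u + 3)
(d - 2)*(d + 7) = d^2 + 5*d - 14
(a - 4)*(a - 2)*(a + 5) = a^3 - a^2 - 22*a + 40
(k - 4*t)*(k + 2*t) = k^2 - 2*k*t - 8*t^2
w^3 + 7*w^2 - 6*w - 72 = (w - 3)*(w + 4)*(w + 6)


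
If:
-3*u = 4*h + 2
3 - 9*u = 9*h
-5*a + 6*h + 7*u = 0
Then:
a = 16/15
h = -3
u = 10/3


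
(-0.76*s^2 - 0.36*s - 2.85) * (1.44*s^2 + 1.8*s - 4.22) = -1.0944*s^4 - 1.8864*s^3 - 1.5448*s^2 - 3.6108*s + 12.027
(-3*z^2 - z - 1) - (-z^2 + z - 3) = -2*z^2 - 2*z + 2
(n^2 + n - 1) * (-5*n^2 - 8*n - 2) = -5*n^4 - 13*n^3 - 5*n^2 + 6*n + 2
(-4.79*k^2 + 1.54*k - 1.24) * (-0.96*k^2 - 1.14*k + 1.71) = 4.5984*k^4 + 3.9822*k^3 - 8.7561*k^2 + 4.047*k - 2.1204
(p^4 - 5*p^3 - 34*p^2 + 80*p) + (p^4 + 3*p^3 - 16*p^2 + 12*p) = 2*p^4 - 2*p^3 - 50*p^2 + 92*p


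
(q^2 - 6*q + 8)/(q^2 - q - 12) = (q - 2)/(q + 3)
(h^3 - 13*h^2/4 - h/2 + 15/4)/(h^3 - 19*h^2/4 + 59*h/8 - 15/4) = 2*(h^2 - 2*h - 3)/(2*h^2 - 7*h + 6)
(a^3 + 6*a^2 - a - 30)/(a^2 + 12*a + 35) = (a^2 + a - 6)/(a + 7)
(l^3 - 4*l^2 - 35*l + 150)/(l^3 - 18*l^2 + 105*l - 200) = (l + 6)/(l - 8)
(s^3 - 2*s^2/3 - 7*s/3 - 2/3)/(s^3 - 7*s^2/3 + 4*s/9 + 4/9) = 3*(s + 1)/(3*s - 2)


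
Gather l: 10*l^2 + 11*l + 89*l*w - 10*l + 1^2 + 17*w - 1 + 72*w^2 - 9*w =10*l^2 + l*(89*w + 1) + 72*w^2 + 8*w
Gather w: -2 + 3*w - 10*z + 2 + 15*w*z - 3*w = 15*w*z - 10*z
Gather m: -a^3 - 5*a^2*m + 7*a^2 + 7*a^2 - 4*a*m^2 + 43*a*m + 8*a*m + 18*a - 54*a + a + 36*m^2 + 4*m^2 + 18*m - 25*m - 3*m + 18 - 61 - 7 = -a^3 + 14*a^2 - 35*a + m^2*(40 - 4*a) + m*(-5*a^2 + 51*a - 10) - 50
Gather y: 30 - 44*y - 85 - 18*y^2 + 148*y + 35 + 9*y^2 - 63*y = -9*y^2 + 41*y - 20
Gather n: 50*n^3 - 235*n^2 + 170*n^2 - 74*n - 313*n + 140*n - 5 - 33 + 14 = 50*n^3 - 65*n^2 - 247*n - 24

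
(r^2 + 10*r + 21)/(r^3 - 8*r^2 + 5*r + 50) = (r^2 + 10*r + 21)/(r^3 - 8*r^2 + 5*r + 50)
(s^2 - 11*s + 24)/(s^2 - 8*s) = (s - 3)/s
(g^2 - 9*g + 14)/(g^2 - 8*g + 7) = (g - 2)/(g - 1)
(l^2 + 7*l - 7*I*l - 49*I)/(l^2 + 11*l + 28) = (l - 7*I)/(l + 4)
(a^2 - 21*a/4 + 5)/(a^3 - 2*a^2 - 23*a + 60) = (a - 5/4)/(a^2 + 2*a - 15)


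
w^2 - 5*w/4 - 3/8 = (w - 3/2)*(w + 1/4)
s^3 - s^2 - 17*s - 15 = (s - 5)*(s + 1)*(s + 3)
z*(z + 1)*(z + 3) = z^3 + 4*z^2 + 3*z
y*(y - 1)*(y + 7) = y^3 + 6*y^2 - 7*y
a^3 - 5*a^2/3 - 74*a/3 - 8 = (a - 6)*(a + 1/3)*(a + 4)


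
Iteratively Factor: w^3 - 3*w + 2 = (w - 1)*(w^2 + w - 2) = (w - 1)*(w + 2)*(w - 1)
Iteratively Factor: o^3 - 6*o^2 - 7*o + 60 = (o + 3)*(o^2 - 9*o + 20) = (o - 5)*(o + 3)*(o - 4)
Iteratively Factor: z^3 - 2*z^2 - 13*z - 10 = (z + 2)*(z^2 - 4*z - 5) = (z + 1)*(z + 2)*(z - 5)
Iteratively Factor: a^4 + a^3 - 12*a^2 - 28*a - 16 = (a + 1)*(a^3 - 12*a - 16) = (a - 4)*(a + 1)*(a^2 + 4*a + 4) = (a - 4)*(a + 1)*(a + 2)*(a + 2)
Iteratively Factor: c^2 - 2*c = (c - 2)*(c)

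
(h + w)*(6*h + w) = 6*h^2 + 7*h*w + w^2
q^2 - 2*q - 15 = (q - 5)*(q + 3)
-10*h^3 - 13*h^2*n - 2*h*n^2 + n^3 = (-5*h + n)*(h + n)*(2*h + n)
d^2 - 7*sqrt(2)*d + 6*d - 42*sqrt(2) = (d + 6)*(d - 7*sqrt(2))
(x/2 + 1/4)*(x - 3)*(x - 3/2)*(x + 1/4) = x^4/2 - 15*x^3/8 + 5*x^2/8 + 45*x/32 + 9/32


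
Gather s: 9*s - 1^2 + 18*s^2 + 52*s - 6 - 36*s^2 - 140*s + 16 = -18*s^2 - 79*s + 9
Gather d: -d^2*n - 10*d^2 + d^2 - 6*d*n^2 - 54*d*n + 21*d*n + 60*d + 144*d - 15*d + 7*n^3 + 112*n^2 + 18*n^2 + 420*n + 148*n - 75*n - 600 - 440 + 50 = d^2*(-n - 9) + d*(-6*n^2 - 33*n + 189) + 7*n^3 + 130*n^2 + 493*n - 990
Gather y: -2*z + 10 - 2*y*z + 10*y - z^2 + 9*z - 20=y*(10 - 2*z) - z^2 + 7*z - 10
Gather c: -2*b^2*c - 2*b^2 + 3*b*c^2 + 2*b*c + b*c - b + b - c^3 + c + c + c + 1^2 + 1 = -2*b^2 + 3*b*c^2 - c^3 + c*(-2*b^2 + 3*b + 3) + 2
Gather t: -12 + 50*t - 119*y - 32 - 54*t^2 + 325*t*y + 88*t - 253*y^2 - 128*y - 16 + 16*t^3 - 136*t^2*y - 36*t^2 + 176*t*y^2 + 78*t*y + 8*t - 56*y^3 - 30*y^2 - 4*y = 16*t^3 + t^2*(-136*y - 90) + t*(176*y^2 + 403*y + 146) - 56*y^3 - 283*y^2 - 251*y - 60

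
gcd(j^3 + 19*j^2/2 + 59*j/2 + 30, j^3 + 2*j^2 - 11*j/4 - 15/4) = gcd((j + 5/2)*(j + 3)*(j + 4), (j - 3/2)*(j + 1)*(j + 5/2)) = j + 5/2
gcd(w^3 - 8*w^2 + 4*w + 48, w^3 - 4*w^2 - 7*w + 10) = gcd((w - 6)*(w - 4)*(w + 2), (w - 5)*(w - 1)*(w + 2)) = w + 2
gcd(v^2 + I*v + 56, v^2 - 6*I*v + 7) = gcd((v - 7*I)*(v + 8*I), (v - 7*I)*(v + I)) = v - 7*I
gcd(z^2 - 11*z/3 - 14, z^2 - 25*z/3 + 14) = z - 6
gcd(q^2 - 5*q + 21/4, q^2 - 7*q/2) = q - 7/2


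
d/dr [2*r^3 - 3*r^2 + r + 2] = 6*r^2 - 6*r + 1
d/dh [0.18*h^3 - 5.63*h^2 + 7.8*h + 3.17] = 0.54*h^2 - 11.26*h + 7.8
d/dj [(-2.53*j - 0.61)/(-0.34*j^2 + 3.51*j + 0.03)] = (-0.8602*j^2 - 0.4148*j + 2.0652)/(0.1156*j^4 - 2.3868*j^3 + 12.2997*j^2 + 0.2106*j + 0.0009)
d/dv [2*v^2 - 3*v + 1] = 4*v - 3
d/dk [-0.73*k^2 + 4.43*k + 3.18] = 4.43 - 1.46*k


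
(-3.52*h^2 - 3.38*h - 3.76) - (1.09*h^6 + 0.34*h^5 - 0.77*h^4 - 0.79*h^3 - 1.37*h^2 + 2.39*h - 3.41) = -1.09*h^6 - 0.34*h^5 + 0.77*h^4 + 0.79*h^3 - 2.15*h^2 - 5.77*h - 0.35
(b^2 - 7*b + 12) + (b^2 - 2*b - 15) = 2*b^2 - 9*b - 3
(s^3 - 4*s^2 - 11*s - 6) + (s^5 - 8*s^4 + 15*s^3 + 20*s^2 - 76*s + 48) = s^5 - 8*s^4 + 16*s^3 + 16*s^2 - 87*s + 42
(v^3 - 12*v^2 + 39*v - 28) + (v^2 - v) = v^3 - 11*v^2 + 38*v - 28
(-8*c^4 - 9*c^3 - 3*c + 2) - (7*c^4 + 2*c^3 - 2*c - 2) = -15*c^4 - 11*c^3 - c + 4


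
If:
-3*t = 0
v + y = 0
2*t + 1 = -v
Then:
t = 0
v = -1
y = 1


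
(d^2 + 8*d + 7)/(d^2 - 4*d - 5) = (d + 7)/(d - 5)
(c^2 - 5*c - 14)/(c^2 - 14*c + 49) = (c + 2)/(c - 7)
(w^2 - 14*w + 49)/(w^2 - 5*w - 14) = (w - 7)/(w + 2)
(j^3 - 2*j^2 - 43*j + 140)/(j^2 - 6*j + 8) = (j^2 + 2*j - 35)/(j - 2)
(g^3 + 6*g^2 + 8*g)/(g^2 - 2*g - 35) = g*(g^2 + 6*g + 8)/(g^2 - 2*g - 35)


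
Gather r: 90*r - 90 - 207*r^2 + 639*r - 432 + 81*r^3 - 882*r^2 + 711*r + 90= 81*r^3 - 1089*r^2 + 1440*r - 432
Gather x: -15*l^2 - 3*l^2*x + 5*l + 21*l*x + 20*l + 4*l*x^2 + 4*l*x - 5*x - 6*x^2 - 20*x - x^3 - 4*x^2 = -15*l^2 + 25*l - x^3 + x^2*(4*l - 10) + x*(-3*l^2 + 25*l - 25)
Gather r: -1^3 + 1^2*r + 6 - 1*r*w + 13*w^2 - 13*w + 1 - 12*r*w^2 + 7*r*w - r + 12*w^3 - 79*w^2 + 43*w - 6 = r*(-12*w^2 + 6*w) + 12*w^3 - 66*w^2 + 30*w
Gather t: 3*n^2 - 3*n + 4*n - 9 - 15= 3*n^2 + n - 24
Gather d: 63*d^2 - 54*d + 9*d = 63*d^2 - 45*d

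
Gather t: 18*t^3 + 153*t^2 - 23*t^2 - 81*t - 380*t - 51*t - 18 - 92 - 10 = 18*t^3 + 130*t^2 - 512*t - 120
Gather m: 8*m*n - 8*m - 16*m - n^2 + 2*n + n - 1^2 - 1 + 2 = m*(8*n - 24) - n^2 + 3*n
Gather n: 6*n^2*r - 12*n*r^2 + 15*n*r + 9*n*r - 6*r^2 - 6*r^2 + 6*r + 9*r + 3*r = 6*n^2*r + n*(-12*r^2 + 24*r) - 12*r^2 + 18*r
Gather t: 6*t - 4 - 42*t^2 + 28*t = -42*t^2 + 34*t - 4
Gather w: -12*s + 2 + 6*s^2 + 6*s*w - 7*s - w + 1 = 6*s^2 - 19*s + w*(6*s - 1) + 3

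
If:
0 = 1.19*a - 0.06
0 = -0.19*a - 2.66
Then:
No Solution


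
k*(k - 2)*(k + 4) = k^3 + 2*k^2 - 8*k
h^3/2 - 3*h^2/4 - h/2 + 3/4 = (h/2 + 1/2)*(h - 3/2)*(h - 1)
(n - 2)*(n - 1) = n^2 - 3*n + 2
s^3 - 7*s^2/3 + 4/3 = (s - 2)*(s - 1)*(s + 2/3)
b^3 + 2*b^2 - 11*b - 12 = (b - 3)*(b + 1)*(b + 4)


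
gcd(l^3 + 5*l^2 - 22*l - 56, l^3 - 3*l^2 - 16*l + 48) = l - 4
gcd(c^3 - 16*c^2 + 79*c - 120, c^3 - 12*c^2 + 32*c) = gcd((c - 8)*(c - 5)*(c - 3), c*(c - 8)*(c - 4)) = c - 8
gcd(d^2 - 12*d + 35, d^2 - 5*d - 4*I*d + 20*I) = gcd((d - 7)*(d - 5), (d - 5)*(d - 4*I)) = d - 5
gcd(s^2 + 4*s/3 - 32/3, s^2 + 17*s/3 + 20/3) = s + 4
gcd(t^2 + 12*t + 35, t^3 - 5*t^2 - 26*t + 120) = t + 5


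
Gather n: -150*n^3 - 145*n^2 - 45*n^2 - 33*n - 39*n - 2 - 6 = -150*n^3 - 190*n^2 - 72*n - 8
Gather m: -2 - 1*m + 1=-m - 1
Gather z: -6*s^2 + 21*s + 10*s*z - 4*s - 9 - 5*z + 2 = -6*s^2 + 17*s + z*(10*s - 5) - 7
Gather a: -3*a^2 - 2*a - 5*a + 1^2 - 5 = -3*a^2 - 7*a - 4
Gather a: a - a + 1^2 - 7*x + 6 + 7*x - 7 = 0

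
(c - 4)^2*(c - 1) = c^3 - 9*c^2 + 24*c - 16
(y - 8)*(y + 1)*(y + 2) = y^3 - 5*y^2 - 22*y - 16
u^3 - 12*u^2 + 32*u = u*(u - 8)*(u - 4)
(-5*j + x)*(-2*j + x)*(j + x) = 10*j^3 + 3*j^2*x - 6*j*x^2 + x^3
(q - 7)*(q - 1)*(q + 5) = q^3 - 3*q^2 - 33*q + 35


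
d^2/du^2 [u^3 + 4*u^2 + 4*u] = 6*u + 8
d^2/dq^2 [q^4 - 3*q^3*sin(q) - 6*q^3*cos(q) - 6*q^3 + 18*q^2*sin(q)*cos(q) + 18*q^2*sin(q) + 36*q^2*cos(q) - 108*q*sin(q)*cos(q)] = 3*q^3*sin(q) + 6*q^3*cos(q) + 18*q^2*sin(q) - 36*q^2*sin(2*q) - 54*q^2*cos(q) + 12*q^2 - 162*q*sin(q) + 216*q*sin(2*q) + 36*q*cos(q) + 72*q*cos(2*q) - 36*q + 36*sin(q) + 18*sin(2*q) + 72*cos(q) - 216*cos(2*q)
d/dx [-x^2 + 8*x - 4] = 8 - 2*x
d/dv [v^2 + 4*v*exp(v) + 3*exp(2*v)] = 4*v*exp(v) + 2*v + 6*exp(2*v) + 4*exp(v)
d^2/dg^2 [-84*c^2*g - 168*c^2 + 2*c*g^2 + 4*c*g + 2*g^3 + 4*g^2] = 4*c + 12*g + 8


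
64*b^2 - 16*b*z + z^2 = (-8*b + z)^2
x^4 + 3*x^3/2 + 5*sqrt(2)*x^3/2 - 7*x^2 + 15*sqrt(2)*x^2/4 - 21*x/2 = x*(x + 3/2)*(x - sqrt(2))*(x + 7*sqrt(2)/2)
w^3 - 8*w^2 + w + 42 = (w - 7)*(w - 3)*(w + 2)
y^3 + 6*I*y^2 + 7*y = y*(y - I)*(y + 7*I)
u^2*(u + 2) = u^3 + 2*u^2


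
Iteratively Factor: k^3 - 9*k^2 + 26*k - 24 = (k - 4)*(k^2 - 5*k + 6) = (k - 4)*(k - 2)*(k - 3)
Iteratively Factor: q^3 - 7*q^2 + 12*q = (q)*(q^2 - 7*q + 12) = q*(q - 4)*(q - 3)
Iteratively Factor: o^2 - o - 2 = (o + 1)*(o - 2)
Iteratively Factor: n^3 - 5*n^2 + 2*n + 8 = (n - 4)*(n^2 - n - 2) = (n - 4)*(n + 1)*(n - 2)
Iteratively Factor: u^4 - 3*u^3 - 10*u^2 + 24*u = (u - 2)*(u^3 - u^2 - 12*u) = u*(u - 2)*(u^2 - u - 12) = u*(u - 2)*(u + 3)*(u - 4)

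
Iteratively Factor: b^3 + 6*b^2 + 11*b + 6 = (b + 2)*(b^2 + 4*b + 3) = (b + 1)*(b + 2)*(b + 3)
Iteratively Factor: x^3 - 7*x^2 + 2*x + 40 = (x - 5)*(x^2 - 2*x - 8) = (x - 5)*(x - 4)*(x + 2)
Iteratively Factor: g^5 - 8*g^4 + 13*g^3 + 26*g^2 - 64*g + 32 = (g - 1)*(g^4 - 7*g^3 + 6*g^2 + 32*g - 32) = (g - 4)*(g - 1)*(g^3 - 3*g^2 - 6*g + 8) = (g - 4)*(g - 1)^2*(g^2 - 2*g - 8) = (g - 4)*(g - 1)^2*(g + 2)*(g - 4)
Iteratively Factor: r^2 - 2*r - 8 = (r + 2)*(r - 4)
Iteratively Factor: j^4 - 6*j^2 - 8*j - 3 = (j - 3)*(j^3 + 3*j^2 + 3*j + 1) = (j - 3)*(j + 1)*(j^2 + 2*j + 1) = (j - 3)*(j + 1)^2*(j + 1)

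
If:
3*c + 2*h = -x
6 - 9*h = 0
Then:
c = -x/3 - 4/9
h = 2/3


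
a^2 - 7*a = a*(a - 7)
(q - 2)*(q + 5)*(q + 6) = q^3 + 9*q^2 + 8*q - 60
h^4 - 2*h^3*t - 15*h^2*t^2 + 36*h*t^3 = h*(h - 3*t)^2*(h + 4*t)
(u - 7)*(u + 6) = u^2 - u - 42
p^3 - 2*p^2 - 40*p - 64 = (p - 8)*(p + 2)*(p + 4)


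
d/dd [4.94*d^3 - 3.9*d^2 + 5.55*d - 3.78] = 14.82*d^2 - 7.8*d + 5.55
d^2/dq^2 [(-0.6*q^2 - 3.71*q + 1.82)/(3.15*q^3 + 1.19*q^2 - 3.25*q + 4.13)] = (-11.907*q^6 - 220.87485*q^5 + 96.4107899999999*q^4 + 127.325408*q^3 + 500.546172*q^2 - 74.895618*q - 99.505238)/(31.255875*q^9 + 35.423325*q^8 - 83.36223*q^7 + 51.529184*q^6 + 178.89648*q^5 - 198.431646*q^4 + 31.02293*q^3 + 191.762508*q^2 - 166.304775*q + 70.444997)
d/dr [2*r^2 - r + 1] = 4*r - 1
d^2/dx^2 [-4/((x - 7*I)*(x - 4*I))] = 8*(-(x - 7*I)^2 - (x - 7*I)*(x - 4*I) - (x - 4*I)^2)/((x - 7*I)^3*(x - 4*I)^3)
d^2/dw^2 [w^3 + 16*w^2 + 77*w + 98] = 6*w + 32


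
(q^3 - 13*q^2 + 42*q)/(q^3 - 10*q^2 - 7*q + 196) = q*(q - 6)/(q^2 - 3*q - 28)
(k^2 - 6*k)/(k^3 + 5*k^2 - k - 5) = k*(k - 6)/(k^3 + 5*k^2 - k - 5)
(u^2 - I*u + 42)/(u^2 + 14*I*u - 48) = (u - 7*I)/(u + 8*I)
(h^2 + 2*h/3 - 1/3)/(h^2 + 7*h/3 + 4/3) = (3*h - 1)/(3*h + 4)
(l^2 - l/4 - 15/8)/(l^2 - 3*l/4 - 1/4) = (-8*l^2 + 2*l + 15)/(2*(-4*l^2 + 3*l + 1))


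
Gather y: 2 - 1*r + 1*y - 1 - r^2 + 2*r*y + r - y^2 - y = -r^2 + 2*r*y - y^2 + 1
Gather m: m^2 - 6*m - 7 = m^2 - 6*m - 7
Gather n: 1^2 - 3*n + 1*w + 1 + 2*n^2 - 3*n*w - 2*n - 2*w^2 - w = 2*n^2 + n*(-3*w - 5) - 2*w^2 + 2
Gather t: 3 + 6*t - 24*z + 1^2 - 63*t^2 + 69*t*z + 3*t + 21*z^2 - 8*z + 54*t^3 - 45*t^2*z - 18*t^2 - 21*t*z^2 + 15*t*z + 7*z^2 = 54*t^3 + t^2*(-45*z - 81) + t*(-21*z^2 + 84*z + 9) + 28*z^2 - 32*z + 4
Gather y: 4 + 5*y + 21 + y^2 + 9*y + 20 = y^2 + 14*y + 45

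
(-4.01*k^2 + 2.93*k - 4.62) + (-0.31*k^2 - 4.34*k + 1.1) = -4.32*k^2 - 1.41*k - 3.52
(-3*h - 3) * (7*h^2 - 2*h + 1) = -21*h^3 - 15*h^2 + 3*h - 3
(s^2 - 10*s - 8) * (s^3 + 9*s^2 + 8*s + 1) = s^5 - s^4 - 90*s^3 - 151*s^2 - 74*s - 8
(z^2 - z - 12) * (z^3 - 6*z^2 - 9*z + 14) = z^5 - 7*z^4 - 15*z^3 + 95*z^2 + 94*z - 168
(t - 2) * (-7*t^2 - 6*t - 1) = -7*t^3 + 8*t^2 + 11*t + 2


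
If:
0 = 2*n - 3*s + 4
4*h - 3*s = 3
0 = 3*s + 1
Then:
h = 1/2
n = -5/2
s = -1/3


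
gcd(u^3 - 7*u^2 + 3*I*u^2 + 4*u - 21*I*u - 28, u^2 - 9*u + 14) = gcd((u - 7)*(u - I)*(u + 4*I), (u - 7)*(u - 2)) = u - 7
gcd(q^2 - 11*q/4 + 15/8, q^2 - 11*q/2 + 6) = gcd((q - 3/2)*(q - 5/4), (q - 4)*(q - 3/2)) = q - 3/2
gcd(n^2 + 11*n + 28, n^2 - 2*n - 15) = 1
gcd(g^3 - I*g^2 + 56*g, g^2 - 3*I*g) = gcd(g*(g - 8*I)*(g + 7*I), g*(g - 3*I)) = g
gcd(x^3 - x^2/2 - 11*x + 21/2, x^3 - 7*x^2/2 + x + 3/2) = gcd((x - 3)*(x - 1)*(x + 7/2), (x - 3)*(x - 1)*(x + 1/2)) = x^2 - 4*x + 3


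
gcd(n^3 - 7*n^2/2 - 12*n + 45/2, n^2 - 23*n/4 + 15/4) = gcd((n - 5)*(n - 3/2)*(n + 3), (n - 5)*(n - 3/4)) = n - 5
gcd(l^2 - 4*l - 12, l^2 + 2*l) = l + 2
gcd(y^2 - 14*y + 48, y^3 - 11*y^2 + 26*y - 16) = y - 8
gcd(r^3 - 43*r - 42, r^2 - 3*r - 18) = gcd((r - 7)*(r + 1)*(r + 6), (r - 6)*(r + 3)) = 1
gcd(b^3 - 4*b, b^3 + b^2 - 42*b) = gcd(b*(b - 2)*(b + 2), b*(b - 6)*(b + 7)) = b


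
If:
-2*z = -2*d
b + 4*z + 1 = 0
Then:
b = -4*z - 1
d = z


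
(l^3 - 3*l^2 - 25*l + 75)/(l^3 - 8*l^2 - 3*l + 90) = (l^2 + 2*l - 15)/(l^2 - 3*l - 18)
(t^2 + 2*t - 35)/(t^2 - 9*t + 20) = (t + 7)/(t - 4)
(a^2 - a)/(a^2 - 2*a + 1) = a/(a - 1)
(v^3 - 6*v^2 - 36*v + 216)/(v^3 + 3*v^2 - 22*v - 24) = (v^2 - 12*v + 36)/(v^2 - 3*v - 4)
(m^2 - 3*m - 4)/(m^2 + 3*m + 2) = (m - 4)/(m + 2)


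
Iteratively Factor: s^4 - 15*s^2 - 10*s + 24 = (s + 3)*(s^3 - 3*s^2 - 6*s + 8) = (s - 4)*(s + 3)*(s^2 + s - 2) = (s - 4)*(s + 2)*(s + 3)*(s - 1)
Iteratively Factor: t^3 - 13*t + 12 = (t - 1)*(t^2 + t - 12) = (t - 3)*(t - 1)*(t + 4)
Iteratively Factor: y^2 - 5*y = (y - 5)*(y)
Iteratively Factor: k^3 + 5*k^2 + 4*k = (k)*(k^2 + 5*k + 4) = k*(k + 4)*(k + 1)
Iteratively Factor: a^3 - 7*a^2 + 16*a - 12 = (a - 3)*(a^2 - 4*a + 4) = (a - 3)*(a - 2)*(a - 2)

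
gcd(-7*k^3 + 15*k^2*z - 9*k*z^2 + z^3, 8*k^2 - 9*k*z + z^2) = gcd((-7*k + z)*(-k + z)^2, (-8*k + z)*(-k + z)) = -k + z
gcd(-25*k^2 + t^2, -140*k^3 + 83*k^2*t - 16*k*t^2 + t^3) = -5*k + t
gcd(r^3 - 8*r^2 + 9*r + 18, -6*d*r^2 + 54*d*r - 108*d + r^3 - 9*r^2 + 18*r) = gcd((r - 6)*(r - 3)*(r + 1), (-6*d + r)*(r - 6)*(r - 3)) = r^2 - 9*r + 18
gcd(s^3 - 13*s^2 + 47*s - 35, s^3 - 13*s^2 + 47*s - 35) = s^3 - 13*s^2 + 47*s - 35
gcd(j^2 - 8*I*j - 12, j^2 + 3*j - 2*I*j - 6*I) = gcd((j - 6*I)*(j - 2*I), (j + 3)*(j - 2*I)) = j - 2*I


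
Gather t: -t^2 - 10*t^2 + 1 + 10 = 11 - 11*t^2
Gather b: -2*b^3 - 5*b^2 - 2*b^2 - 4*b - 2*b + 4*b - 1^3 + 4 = -2*b^3 - 7*b^2 - 2*b + 3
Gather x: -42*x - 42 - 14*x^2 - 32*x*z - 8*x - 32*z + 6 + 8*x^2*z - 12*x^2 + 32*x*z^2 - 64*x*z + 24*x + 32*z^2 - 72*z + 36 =x^2*(8*z - 26) + x*(32*z^2 - 96*z - 26) + 32*z^2 - 104*z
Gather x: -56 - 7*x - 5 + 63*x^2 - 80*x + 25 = 63*x^2 - 87*x - 36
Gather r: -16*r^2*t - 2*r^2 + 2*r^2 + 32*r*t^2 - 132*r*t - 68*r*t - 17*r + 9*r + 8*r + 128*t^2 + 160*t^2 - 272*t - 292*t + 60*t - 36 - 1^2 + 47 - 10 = -16*r^2*t + r*(32*t^2 - 200*t) + 288*t^2 - 504*t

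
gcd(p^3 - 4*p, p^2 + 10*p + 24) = 1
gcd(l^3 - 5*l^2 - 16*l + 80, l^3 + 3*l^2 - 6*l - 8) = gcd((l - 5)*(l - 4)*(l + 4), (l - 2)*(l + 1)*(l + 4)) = l + 4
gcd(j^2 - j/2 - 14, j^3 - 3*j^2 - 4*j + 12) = 1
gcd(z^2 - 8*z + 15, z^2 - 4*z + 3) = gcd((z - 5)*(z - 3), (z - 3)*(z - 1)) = z - 3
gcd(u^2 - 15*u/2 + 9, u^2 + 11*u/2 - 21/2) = u - 3/2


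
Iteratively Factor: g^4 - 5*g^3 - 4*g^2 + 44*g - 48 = (g - 2)*(g^3 - 3*g^2 - 10*g + 24) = (g - 2)*(g + 3)*(g^2 - 6*g + 8) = (g - 2)^2*(g + 3)*(g - 4)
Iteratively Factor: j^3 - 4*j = (j + 2)*(j^2 - 2*j) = (j - 2)*(j + 2)*(j)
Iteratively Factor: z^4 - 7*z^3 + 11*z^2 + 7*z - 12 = (z - 1)*(z^3 - 6*z^2 + 5*z + 12) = (z - 3)*(z - 1)*(z^2 - 3*z - 4) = (z - 4)*(z - 3)*(z - 1)*(z + 1)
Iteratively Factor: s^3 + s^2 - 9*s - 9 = (s + 3)*(s^2 - 2*s - 3) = (s - 3)*(s + 3)*(s + 1)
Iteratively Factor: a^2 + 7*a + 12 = (a + 3)*(a + 4)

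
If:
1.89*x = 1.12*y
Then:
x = 0.592592592592593*y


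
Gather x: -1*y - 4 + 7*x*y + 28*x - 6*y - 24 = x*(7*y + 28) - 7*y - 28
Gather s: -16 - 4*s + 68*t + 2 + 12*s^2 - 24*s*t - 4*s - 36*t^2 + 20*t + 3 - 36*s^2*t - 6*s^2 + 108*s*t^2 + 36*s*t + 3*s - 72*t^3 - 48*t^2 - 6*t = s^2*(6 - 36*t) + s*(108*t^2 + 12*t - 5) - 72*t^3 - 84*t^2 + 82*t - 11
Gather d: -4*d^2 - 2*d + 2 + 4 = -4*d^2 - 2*d + 6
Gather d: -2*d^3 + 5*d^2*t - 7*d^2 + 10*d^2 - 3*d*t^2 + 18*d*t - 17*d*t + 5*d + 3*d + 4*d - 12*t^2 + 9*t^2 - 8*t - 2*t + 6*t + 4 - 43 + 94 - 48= -2*d^3 + d^2*(5*t + 3) + d*(-3*t^2 + t + 12) - 3*t^2 - 4*t + 7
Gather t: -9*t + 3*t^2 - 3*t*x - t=3*t^2 + t*(-3*x - 10)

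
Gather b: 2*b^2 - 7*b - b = 2*b^2 - 8*b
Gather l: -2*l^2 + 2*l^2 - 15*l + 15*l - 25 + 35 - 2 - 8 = 0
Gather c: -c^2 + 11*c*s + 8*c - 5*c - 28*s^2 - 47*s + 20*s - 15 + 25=-c^2 + c*(11*s + 3) - 28*s^2 - 27*s + 10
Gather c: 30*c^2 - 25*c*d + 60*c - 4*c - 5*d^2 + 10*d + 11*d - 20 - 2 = 30*c^2 + c*(56 - 25*d) - 5*d^2 + 21*d - 22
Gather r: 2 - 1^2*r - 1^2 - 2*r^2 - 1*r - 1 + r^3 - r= r^3 - 2*r^2 - 3*r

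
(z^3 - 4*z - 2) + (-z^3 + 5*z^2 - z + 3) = 5*z^2 - 5*z + 1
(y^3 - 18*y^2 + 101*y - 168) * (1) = y^3 - 18*y^2 + 101*y - 168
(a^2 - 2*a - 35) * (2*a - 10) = 2*a^3 - 14*a^2 - 50*a + 350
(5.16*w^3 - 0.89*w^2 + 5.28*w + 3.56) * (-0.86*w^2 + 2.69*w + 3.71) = -4.4376*w^5 + 14.6458*w^4 + 12.2087*w^3 + 7.8397*w^2 + 29.1652*w + 13.2076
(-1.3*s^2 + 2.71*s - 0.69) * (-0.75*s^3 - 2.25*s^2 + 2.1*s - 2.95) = 0.975*s^5 + 0.892500000000001*s^4 - 8.31*s^3 + 11.0785*s^2 - 9.4435*s + 2.0355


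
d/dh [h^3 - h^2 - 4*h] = 3*h^2 - 2*h - 4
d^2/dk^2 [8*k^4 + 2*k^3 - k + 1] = 12*k*(8*k + 1)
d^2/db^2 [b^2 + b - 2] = 2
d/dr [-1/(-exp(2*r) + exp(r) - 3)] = (1 - 2*exp(r))*exp(r)/(exp(2*r) - exp(r) + 3)^2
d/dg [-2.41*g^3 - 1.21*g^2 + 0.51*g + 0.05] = -7.23*g^2 - 2.42*g + 0.51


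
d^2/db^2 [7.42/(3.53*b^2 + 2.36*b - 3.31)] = (-184.919756*b^2 - 123.629072*b + 7.42*(7.06*b + 2.36)*(14.12*b + 4.72) + 173.395012)/(3.53*b^2 + 2.36*b - 3.31)^3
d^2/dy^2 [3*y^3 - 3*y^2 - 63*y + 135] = 18*y - 6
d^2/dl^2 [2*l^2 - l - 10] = 4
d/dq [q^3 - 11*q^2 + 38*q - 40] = 3*q^2 - 22*q + 38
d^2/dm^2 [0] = 0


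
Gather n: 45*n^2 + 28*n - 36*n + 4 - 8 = 45*n^2 - 8*n - 4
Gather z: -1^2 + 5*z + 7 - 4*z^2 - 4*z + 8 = -4*z^2 + z + 14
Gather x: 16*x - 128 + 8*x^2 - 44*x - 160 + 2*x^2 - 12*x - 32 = 10*x^2 - 40*x - 320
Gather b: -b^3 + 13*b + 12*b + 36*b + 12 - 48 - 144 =-b^3 + 61*b - 180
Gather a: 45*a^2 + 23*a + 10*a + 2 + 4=45*a^2 + 33*a + 6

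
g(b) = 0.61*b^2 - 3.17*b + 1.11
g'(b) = 1.22*b - 3.17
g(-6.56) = 48.16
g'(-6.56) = -11.17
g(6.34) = 5.53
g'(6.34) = 4.56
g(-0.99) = 4.85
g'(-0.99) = -4.38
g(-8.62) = 73.76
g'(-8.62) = -13.69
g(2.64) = -3.01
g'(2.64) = 0.05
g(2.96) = -2.93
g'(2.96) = 0.44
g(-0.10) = 1.43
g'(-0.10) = -3.29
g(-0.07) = 1.33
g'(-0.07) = -3.26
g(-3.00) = 16.11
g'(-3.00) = -6.83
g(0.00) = 1.11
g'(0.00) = -3.17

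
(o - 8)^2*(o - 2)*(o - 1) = o^4 - 19*o^3 + 114*o^2 - 224*o + 128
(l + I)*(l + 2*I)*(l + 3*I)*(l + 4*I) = l^4 + 10*I*l^3 - 35*l^2 - 50*I*l + 24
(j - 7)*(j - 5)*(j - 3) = j^3 - 15*j^2 + 71*j - 105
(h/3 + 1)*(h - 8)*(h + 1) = h^3/3 - 4*h^2/3 - 29*h/3 - 8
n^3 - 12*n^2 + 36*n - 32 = (n - 8)*(n - 2)^2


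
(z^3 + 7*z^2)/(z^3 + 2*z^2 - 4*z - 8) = z^2*(z + 7)/(z^3 + 2*z^2 - 4*z - 8)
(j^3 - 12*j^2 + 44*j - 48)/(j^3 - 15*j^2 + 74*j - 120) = (j - 2)/(j - 5)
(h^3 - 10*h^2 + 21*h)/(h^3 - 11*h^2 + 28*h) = (h - 3)/(h - 4)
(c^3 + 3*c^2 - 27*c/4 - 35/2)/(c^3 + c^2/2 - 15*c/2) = (c^2 + 11*c/2 + 7)/(c*(c + 3))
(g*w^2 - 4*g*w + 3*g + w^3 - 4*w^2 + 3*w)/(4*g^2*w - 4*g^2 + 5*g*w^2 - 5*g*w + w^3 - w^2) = (w - 3)/(4*g + w)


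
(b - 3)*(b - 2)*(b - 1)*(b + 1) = b^4 - 5*b^3 + 5*b^2 + 5*b - 6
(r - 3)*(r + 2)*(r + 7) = r^3 + 6*r^2 - 13*r - 42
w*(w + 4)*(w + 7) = w^3 + 11*w^2 + 28*w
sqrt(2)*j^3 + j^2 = j^2*(sqrt(2)*j + 1)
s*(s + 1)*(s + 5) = s^3 + 6*s^2 + 5*s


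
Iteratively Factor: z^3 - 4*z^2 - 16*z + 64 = (z - 4)*(z^2 - 16) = (z - 4)*(z + 4)*(z - 4)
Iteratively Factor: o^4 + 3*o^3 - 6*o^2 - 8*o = (o + 4)*(o^3 - o^2 - 2*o) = (o - 2)*(o + 4)*(o^2 + o) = (o - 2)*(o + 1)*(o + 4)*(o)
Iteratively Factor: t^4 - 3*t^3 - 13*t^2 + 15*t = (t - 5)*(t^3 + 2*t^2 - 3*t) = (t - 5)*(t + 3)*(t^2 - t) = (t - 5)*(t - 1)*(t + 3)*(t)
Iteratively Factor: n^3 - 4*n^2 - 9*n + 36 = (n - 4)*(n^2 - 9) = (n - 4)*(n + 3)*(n - 3)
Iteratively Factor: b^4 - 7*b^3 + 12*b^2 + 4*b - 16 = (b - 2)*(b^3 - 5*b^2 + 2*b + 8) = (b - 2)*(b + 1)*(b^2 - 6*b + 8) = (b - 2)^2*(b + 1)*(b - 4)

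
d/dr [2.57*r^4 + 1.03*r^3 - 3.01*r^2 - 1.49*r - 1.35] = 10.28*r^3 + 3.09*r^2 - 6.02*r - 1.49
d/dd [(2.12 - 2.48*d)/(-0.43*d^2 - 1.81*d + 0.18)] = (-1.0664*d^2 + 1.8232*d + 3.3908)/(0.1849*d^4 + 1.5566*d^3 + 3.1213*d^2 - 0.6516*d + 0.0324)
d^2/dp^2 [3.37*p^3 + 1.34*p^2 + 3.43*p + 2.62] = 20.22*p + 2.68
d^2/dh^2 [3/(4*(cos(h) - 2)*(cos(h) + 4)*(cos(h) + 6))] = 3*(-288*(1 - cos(h)^2)^2 + 12*sin(h)^6 + 3*cos(h)^6 - 88*cos(h)^5 - 400*cos(h)^3 - 1684*cos(h)^2 + 288*cos(h) + 1076)/(4*(cos(h) - 2)^3*(cos(h) + 4)^3*(cos(h) + 6)^3)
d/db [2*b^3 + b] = 6*b^2 + 1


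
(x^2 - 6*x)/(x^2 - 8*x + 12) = x/(x - 2)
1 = 1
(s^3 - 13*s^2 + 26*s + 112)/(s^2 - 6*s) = (s^3 - 13*s^2 + 26*s + 112)/(s*(s - 6))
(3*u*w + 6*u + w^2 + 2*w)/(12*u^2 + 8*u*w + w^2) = (3*u*w + 6*u + w^2 + 2*w)/(12*u^2 + 8*u*w + w^2)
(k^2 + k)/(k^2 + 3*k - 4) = k*(k + 1)/(k^2 + 3*k - 4)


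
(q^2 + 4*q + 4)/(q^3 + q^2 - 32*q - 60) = (q + 2)/(q^2 - q - 30)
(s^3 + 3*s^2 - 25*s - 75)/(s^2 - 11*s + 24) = (s^3 + 3*s^2 - 25*s - 75)/(s^2 - 11*s + 24)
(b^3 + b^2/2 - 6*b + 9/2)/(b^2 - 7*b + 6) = (2*b^2 + 3*b - 9)/(2*(b - 6))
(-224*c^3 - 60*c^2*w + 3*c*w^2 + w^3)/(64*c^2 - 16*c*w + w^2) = (28*c^2 + 11*c*w + w^2)/(-8*c + w)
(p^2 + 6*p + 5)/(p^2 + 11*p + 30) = (p + 1)/(p + 6)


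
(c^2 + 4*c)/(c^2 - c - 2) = c*(c + 4)/(c^2 - c - 2)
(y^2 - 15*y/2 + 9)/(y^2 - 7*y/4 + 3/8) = 4*(y - 6)/(4*y - 1)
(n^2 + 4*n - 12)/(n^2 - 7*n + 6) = (n^2 + 4*n - 12)/(n^2 - 7*n + 6)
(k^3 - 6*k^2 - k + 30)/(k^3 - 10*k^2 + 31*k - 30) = (k + 2)/(k - 2)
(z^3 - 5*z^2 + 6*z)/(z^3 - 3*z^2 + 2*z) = (z - 3)/(z - 1)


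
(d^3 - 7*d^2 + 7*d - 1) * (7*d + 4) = 7*d^4 - 45*d^3 + 21*d^2 + 21*d - 4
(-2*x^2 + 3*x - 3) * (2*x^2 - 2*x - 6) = -4*x^4 + 10*x^3 - 12*x + 18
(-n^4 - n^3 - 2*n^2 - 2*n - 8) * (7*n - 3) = -7*n^5 - 4*n^4 - 11*n^3 - 8*n^2 - 50*n + 24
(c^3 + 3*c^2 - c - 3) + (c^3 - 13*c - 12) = 2*c^3 + 3*c^2 - 14*c - 15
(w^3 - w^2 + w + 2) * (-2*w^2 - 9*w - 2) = -2*w^5 - 7*w^4 + 5*w^3 - 11*w^2 - 20*w - 4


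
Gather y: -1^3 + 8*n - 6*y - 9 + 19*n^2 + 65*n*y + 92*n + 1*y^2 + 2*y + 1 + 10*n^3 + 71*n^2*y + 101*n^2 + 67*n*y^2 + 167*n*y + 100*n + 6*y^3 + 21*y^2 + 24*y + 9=10*n^3 + 120*n^2 + 200*n + 6*y^3 + y^2*(67*n + 22) + y*(71*n^2 + 232*n + 20)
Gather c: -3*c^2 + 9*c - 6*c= -3*c^2 + 3*c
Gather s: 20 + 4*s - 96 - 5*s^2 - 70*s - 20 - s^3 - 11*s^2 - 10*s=-s^3 - 16*s^2 - 76*s - 96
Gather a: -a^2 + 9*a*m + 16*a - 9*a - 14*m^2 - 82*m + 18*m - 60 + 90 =-a^2 + a*(9*m + 7) - 14*m^2 - 64*m + 30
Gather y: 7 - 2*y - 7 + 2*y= 0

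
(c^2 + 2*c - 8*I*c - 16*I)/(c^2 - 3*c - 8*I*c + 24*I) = (c + 2)/(c - 3)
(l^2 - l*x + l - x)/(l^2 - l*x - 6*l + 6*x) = (l + 1)/(l - 6)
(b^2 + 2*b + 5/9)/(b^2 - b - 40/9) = (3*b + 1)/(3*b - 8)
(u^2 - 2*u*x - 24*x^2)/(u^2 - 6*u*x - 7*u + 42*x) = (u + 4*x)/(u - 7)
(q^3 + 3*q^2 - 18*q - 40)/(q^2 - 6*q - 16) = (q^2 + q - 20)/(q - 8)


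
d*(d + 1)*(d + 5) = d^3 + 6*d^2 + 5*d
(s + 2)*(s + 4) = s^2 + 6*s + 8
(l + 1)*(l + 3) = l^2 + 4*l + 3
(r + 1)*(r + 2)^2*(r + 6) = r^4 + 11*r^3 + 38*r^2 + 52*r + 24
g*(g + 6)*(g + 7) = g^3 + 13*g^2 + 42*g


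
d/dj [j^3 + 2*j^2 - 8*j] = 3*j^2 + 4*j - 8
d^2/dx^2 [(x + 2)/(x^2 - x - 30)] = 2*((-3*x - 1)*(-x^2 + x + 30) - (x + 2)*(2*x - 1)^2)/(-x^2 + x + 30)^3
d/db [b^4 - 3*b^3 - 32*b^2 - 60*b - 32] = 4*b^3 - 9*b^2 - 64*b - 60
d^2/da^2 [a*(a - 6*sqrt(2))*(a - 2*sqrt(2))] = 6*a - 16*sqrt(2)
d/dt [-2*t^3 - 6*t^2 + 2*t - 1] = -6*t^2 - 12*t + 2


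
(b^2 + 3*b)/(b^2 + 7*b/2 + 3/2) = 2*b/(2*b + 1)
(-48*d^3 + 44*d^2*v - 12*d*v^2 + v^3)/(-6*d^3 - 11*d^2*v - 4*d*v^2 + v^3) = (8*d^2 - 6*d*v + v^2)/(d^2 + 2*d*v + v^2)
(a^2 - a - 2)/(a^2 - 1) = (a - 2)/(a - 1)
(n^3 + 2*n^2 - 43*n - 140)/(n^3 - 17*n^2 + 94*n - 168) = (n^2 + 9*n + 20)/(n^2 - 10*n + 24)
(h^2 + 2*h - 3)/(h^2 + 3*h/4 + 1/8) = 8*(h^2 + 2*h - 3)/(8*h^2 + 6*h + 1)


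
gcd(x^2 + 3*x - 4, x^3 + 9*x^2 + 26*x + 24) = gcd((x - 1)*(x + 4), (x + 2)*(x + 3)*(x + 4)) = x + 4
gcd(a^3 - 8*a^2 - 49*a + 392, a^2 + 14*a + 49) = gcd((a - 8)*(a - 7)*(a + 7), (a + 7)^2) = a + 7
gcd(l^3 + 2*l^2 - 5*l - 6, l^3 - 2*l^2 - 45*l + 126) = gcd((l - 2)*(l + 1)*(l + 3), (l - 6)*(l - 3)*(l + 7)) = 1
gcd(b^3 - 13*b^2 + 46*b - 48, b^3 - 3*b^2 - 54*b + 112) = b^2 - 10*b + 16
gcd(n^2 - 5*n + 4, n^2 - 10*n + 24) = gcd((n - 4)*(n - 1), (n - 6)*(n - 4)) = n - 4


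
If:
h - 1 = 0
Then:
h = 1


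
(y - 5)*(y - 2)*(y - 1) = y^3 - 8*y^2 + 17*y - 10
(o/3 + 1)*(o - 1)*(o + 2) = o^3/3 + 4*o^2/3 + o/3 - 2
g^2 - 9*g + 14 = (g - 7)*(g - 2)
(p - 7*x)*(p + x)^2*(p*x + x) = p^4*x - 5*p^3*x^2 + p^3*x - 13*p^2*x^3 - 5*p^2*x^2 - 7*p*x^4 - 13*p*x^3 - 7*x^4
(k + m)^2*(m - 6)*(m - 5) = k^2*m^2 - 11*k^2*m + 30*k^2 + 2*k*m^3 - 22*k*m^2 + 60*k*m + m^4 - 11*m^3 + 30*m^2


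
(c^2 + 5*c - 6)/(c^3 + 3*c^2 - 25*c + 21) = (c + 6)/(c^2 + 4*c - 21)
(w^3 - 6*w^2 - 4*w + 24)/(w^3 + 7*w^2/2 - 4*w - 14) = 2*(w - 6)/(2*w + 7)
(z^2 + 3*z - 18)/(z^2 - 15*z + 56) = (z^2 + 3*z - 18)/(z^2 - 15*z + 56)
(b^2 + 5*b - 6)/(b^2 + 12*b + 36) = (b - 1)/(b + 6)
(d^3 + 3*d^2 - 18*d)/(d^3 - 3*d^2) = (d + 6)/d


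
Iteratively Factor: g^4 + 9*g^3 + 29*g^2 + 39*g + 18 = (g + 1)*(g^3 + 8*g^2 + 21*g + 18) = (g + 1)*(g + 3)*(g^2 + 5*g + 6) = (g + 1)*(g + 3)^2*(g + 2)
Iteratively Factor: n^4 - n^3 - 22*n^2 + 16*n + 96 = (n - 4)*(n^3 + 3*n^2 - 10*n - 24) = (n - 4)*(n + 4)*(n^2 - n - 6) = (n - 4)*(n + 2)*(n + 4)*(n - 3)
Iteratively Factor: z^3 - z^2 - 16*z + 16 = (z + 4)*(z^2 - 5*z + 4) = (z - 1)*(z + 4)*(z - 4)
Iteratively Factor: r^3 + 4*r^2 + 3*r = (r)*(r^2 + 4*r + 3) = r*(r + 1)*(r + 3)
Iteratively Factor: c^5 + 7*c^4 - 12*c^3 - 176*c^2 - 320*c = (c)*(c^4 + 7*c^3 - 12*c^2 - 176*c - 320) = c*(c - 5)*(c^3 + 12*c^2 + 48*c + 64) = c*(c - 5)*(c + 4)*(c^2 + 8*c + 16) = c*(c - 5)*(c + 4)^2*(c + 4)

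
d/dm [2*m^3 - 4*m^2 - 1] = 2*m*(3*m - 4)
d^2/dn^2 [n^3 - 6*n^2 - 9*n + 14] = 6*n - 12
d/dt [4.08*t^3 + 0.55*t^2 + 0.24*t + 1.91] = 12.24*t^2 + 1.1*t + 0.24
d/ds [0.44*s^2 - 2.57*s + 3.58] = 0.88*s - 2.57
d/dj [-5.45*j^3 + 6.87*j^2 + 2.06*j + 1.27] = -16.35*j^2 + 13.74*j + 2.06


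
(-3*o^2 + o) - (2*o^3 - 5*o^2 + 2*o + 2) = -2*o^3 + 2*o^2 - o - 2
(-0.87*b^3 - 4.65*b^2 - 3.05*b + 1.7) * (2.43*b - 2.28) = -2.1141*b^4 - 9.3159*b^3 + 3.1905*b^2 + 11.085*b - 3.876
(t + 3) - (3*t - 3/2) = 9/2 - 2*t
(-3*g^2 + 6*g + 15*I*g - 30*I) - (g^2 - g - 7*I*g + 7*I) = -4*g^2 + 7*g + 22*I*g - 37*I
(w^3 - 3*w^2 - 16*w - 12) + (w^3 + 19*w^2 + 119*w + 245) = 2*w^3 + 16*w^2 + 103*w + 233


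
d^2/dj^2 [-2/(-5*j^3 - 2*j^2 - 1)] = 4*(j^2*(15*j + 4)^2 - (15*j + 2)*(5*j^3 + 2*j^2 + 1))/(5*j^3 + 2*j^2 + 1)^3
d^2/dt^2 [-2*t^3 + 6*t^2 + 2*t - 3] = 12 - 12*t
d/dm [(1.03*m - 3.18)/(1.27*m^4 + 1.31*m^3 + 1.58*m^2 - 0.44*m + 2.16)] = (-3.9243*m^4 + 13.4558*m^3 + 10.87*m^2 + 10.0488*m + 0.8256)/(1.6129*m^8 + 3.3274*m^7 + 5.7293*m^6 + 3.022*m^5 + 6.83*m^4 + 4.2688*m^3 + 7.0192*m^2 - 1.9008*m + 4.6656)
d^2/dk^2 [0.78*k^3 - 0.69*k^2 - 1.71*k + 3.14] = 4.68*k - 1.38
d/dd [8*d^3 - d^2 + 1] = 2*d*(12*d - 1)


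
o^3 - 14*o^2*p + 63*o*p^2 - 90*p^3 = (o - 6*p)*(o - 5*p)*(o - 3*p)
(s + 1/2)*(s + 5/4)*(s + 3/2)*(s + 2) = s^4 + 21*s^3/4 + 39*s^2/4 + 119*s/16 + 15/8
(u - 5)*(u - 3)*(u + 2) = u^3 - 6*u^2 - u + 30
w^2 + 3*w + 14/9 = (w + 2/3)*(w + 7/3)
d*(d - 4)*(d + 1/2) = d^3 - 7*d^2/2 - 2*d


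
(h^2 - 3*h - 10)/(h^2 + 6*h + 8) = (h - 5)/(h + 4)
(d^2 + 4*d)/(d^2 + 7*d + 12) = d/(d + 3)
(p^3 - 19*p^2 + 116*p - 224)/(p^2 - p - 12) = (p^2 - 15*p + 56)/(p + 3)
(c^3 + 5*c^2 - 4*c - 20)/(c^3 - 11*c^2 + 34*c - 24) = (c^3 + 5*c^2 - 4*c - 20)/(c^3 - 11*c^2 + 34*c - 24)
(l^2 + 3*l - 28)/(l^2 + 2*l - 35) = (l - 4)/(l - 5)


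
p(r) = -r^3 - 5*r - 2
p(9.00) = -776.00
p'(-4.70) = -71.27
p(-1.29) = 6.60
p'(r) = -3*r^2 - 5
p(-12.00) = 1786.00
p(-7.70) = 493.03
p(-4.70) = 125.32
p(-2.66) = 30.12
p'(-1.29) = -9.99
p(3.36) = -56.73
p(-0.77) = 2.31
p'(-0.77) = -6.78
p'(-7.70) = -182.87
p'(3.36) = -38.87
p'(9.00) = -248.00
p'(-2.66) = -26.23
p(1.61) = -14.22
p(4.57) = -120.29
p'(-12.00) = -437.00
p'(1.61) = -12.78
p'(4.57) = -67.65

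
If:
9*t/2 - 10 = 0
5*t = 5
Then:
No Solution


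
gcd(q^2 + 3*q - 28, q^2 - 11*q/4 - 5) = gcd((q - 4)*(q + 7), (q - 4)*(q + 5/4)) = q - 4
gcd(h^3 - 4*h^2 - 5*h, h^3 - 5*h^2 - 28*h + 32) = 1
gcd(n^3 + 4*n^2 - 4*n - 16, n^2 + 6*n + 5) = 1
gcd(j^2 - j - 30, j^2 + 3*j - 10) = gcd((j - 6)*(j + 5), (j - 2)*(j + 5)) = j + 5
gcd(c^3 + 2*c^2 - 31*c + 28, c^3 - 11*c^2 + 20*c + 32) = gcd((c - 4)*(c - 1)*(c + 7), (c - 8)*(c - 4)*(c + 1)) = c - 4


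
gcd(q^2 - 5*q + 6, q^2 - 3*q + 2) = q - 2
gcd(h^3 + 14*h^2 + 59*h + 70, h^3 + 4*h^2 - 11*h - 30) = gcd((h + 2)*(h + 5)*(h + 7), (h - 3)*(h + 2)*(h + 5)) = h^2 + 7*h + 10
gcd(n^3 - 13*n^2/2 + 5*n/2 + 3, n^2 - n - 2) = 1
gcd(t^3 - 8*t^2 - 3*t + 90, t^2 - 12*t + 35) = t - 5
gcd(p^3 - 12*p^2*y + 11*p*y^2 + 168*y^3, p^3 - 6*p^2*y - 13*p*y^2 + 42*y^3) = -p^2 + 4*p*y + 21*y^2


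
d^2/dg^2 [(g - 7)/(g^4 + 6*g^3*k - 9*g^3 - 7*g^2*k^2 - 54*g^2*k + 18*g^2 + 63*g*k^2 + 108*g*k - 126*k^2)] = 2*((g - 7)*(4*g^3 + 18*g^2*k - 27*g^2 - 14*g*k^2 - 108*g*k + 36*g + 63*k^2 + 108*k)^2 + (-4*g^3 - 18*g^2*k + 27*g^2 + 14*g*k^2 + 108*g*k - 36*g - 63*k^2 - 108*k - (g - 7)*(6*g^2 + 18*g*k - 27*g - 7*k^2 - 54*k + 18))*(g^4 + 6*g^3*k - 9*g^3 - 7*g^2*k^2 - 54*g^2*k + 18*g^2 + 63*g*k^2 + 108*g*k - 126*k^2))/(g^4 + 6*g^3*k - 9*g^3 - 7*g^2*k^2 - 54*g^2*k + 18*g^2 + 63*g*k^2 + 108*g*k - 126*k^2)^3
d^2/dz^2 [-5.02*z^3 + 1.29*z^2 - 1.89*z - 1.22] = 2.58 - 30.12*z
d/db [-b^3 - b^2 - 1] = b*(-3*b - 2)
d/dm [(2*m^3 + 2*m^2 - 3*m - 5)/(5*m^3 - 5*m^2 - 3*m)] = (-20*m^4 + 18*m^3 + 54*m^2 - 50*m - 15)/(m^2*(25*m^4 - 50*m^3 - 5*m^2 + 30*m + 9))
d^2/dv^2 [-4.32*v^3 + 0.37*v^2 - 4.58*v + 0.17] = 0.74 - 25.92*v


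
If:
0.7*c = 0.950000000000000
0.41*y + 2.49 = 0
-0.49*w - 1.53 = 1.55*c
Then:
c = 1.36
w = -7.42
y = -6.07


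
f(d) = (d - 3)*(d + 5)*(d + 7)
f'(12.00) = 647.00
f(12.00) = 2907.00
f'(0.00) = -1.00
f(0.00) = -105.00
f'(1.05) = 21.21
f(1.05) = -94.97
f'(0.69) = 12.85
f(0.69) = -101.08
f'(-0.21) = -4.65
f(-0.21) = -104.40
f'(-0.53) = -9.70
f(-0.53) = -102.09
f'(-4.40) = -22.12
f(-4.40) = -11.54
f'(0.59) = 10.66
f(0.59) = -102.25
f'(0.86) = 16.70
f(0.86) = -98.57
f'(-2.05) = -25.29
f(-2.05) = -73.74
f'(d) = (d - 3)*(d + 5) + (d - 3)*(d + 7) + (d + 5)*(d + 7) = 3*d^2 + 18*d - 1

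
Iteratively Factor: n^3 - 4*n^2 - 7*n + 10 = (n - 1)*(n^2 - 3*n - 10) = (n - 1)*(n + 2)*(n - 5)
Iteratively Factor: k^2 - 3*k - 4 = (k - 4)*(k + 1)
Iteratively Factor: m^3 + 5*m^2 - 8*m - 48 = (m - 3)*(m^2 + 8*m + 16) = (m - 3)*(m + 4)*(m + 4)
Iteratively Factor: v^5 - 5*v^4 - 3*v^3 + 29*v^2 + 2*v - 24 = (v - 3)*(v^4 - 2*v^3 - 9*v^2 + 2*v + 8) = (v - 3)*(v - 1)*(v^3 - v^2 - 10*v - 8) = (v - 3)*(v - 1)*(v + 1)*(v^2 - 2*v - 8) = (v - 4)*(v - 3)*(v - 1)*(v + 1)*(v + 2)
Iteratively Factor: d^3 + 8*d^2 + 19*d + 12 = (d + 1)*(d^2 + 7*d + 12) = (d + 1)*(d + 3)*(d + 4)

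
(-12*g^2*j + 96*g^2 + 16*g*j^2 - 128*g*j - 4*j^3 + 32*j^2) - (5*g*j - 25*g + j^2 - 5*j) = -12*g^2*j + 96*g^2 + 16*g*j^2 - 133*g*j + 25*g - 4*j^3 + 31*j^2 + 5*j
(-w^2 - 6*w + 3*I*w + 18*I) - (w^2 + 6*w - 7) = -2*w^2 - 12*w + 3*I*w + 7 + 18*I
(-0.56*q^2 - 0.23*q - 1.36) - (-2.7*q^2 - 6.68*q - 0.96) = 2.14*q^2 + 6.45*q - 0.4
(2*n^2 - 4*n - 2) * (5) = 10*n^2 - 20*n - 10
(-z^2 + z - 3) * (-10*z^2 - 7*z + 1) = 10*z^4 - 3*z^3 + 22*z^2 + 22*z - 3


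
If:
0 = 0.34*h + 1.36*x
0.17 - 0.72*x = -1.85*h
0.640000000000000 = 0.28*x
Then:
No Solution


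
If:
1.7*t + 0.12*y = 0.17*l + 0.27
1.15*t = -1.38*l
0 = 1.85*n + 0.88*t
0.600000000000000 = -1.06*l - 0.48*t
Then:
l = -1.24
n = -0.71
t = 1.49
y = -20.58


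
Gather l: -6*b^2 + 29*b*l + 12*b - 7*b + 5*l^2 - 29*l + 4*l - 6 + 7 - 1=-6*b^2 + 5*b + 5*l^2 + l*(29*b - 25)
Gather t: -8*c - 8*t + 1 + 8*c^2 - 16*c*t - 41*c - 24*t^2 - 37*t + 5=8*c^2 - 49*c - 24*t^2 + t*(-16*c - 45) + 6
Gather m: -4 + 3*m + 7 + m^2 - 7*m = m^2 - 4*m + 3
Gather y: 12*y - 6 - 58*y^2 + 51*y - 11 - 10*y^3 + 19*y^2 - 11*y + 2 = -10*y^3 - 39*y^2 + 52*y - 15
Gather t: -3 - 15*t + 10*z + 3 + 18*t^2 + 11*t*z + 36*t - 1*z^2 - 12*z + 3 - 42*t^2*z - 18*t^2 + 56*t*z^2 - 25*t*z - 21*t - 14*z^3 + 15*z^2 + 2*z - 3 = -42*t^2*z + t*(56*z^2 - 14*z) - 14*z^3 + 14*z^2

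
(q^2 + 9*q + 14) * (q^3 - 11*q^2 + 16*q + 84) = q^5 - 2*q^4 - 69*q^3 + 74*q^2 + 980*q + 1176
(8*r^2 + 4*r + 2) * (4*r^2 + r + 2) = 32*r^4 + 24*r^3 + 28*r^2 + 10*r + 4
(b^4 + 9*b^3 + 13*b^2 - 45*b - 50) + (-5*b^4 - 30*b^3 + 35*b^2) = -4*b^4 - 21*b^3 + 48*b^2 - 45*b - 50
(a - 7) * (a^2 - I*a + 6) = a^3 - 7*a^2 - I*a^2 + 6*a + 7*I*a - 42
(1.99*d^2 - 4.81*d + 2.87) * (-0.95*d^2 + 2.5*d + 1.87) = -1.8905*d^4 + 9.5445*d^3 - 11.0302*d^2 - 1.8197*d + 5.3669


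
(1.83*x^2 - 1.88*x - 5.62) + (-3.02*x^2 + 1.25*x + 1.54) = -1.19*x^2 - 0.63*x - 4.08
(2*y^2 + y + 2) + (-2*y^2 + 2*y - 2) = 3*y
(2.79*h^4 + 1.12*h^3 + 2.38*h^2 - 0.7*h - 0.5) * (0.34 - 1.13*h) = -3.1527*h^5 - 0.317*h^4 - 2.3086*h^3 + 1.6002*h^2 + 0.327*h - 0.17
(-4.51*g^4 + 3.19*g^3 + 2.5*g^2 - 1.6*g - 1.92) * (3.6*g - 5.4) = -16.236*g^5 + 35.838*g^4 - 8.226*g^3 - 19.26*g^2 + 1.728*g + 10.368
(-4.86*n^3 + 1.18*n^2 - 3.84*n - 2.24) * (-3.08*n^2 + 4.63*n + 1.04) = 14.9688*n^5 - 26.1362*n^4 + 12.2362*n^3 - 9.6528*n^2 - 14.3648*n - 2.3296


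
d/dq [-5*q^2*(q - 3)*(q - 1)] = 10*q*(-2*q^2 + 6*q - 3)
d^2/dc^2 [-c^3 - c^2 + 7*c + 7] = -6*c - 2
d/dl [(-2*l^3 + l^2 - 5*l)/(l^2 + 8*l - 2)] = (-2*l^4 - 32*l^3 + 25*l^2 - 4*l + 10)/(l^4 + 16*l^3 + 60*l^2 - 32*l + 4)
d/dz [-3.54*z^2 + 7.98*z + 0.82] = 7.98 - 7.08*z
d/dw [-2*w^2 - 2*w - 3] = -4*w - 2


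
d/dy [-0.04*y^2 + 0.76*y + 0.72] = 0.76 - 0.08*y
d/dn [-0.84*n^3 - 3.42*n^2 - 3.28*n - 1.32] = -2.52*n^2 - 6.84*n - 3.28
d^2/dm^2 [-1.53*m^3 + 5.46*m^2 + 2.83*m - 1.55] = 10.92 - 9.18*m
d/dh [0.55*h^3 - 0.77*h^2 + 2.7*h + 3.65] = 1.65*h^2 - 1.54*h + 2.7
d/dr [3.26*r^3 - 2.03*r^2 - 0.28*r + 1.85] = 9.78*r^2 - 4.06*r - 0.28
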